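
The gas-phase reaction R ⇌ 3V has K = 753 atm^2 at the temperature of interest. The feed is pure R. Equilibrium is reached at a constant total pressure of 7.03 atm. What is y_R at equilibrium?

y_R = 0.055

Let X = conversion of R (basis 1 mol R); extent of reaction ξ = X.
Species balance: n_R = 1 − X; n_V = 3X.
Total moles n_T = 1 + 2X.
y_i = n_i/n_T, p_i = y_i·P. K = p_V^3 / (p_R).
Setting this equal to 753 atm^2 and taking the physical root (0 < X < 1) gives X = 0.851.
Then n_R = 0.149, n_T = 2.7, so y_R = 0.055.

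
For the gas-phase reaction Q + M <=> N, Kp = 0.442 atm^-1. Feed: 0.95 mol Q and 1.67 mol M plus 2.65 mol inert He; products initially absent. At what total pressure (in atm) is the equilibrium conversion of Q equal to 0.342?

P = 4.32 atm

Let X = conversion of Q (basis 0.95 mol Q); extent of reaction ξ = 0.95X.
Mole table: n_Q = 0.95 − 0.95X; n_M = 1.67 − 0.95X; n_N = 0.95X; n_I = 2.65 (inert).
n_T = Σnᵢ = 5.27 − 0.95X.
Kp = p_N / (p_Q p_M) with p_i = (n_i/n_T)·P.
At X = 0.342: the mole-fraction product g(X) = Π y_i^ν_i = 1.911. Since Kp = g(X)·P^{-1}, P = (g/Kp)^(1/1) = (1.911/0.442)^(1/1) = 4.32 atm.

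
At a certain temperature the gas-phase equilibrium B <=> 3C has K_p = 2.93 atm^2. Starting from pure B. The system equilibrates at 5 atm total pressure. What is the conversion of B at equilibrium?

X = 0.188

Basis: 1 mol B initially; let X = conversion of B. Extent ξ = X.
Moles: n_B = 1 − X; n_C = 3X.
Summing: n_T = 1 + 2X.
Mole fractions y_i = n_i/n_T; K_p = p_C^3 / (p_B) with p_i = y_i·P.
Setting this equal to 2.93 atm^2 and taking the physical root (0 < X < 1) gives X = 0.188.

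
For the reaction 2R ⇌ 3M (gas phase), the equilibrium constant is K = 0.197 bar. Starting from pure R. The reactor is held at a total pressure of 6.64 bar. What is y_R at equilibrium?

Basis: 1 mol R initially; let X = conversion of R. Extent ξ = 0.5X.
Moles: n_R = 1 − X; n_M = 1.5X.
Summing: n_T = 1 + 0.5X.
With p_i = (n_i/n_T)P, K = p_M^3 / (p_R^2).
Substituting and setting equal to 0.197 bar gives a polynomial in X; the root in (0,1) is X = 0.185.
Then n_R = 0.815, n_T = 1.09, so y_R = 0.745.

y_R = 0.745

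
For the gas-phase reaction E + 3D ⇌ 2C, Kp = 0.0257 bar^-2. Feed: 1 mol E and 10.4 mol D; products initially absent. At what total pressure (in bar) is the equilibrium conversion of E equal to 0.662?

P = 5.86 bar

Basis: 1 mol E initially; let X = conversion of E. Extent ξ = X.
At extent ξ: n_E = 1 − X; n_D = 10.4 − 3X; n_C = 2X.
Total moles n_T = 11.4 − 2X.
Kp = p_C^2 / (p_E p_D^3) with p_i = (n_i/n_T)·P.
At X = 0.662: the mole-fraction product g(X) = Π y_i^ν_i = 0.884. Since Kp = g(X)·P^{-2}, P = (g/Kp)^(1/2) = (0.884/0.0257)^(1/2) = 5.86 bar.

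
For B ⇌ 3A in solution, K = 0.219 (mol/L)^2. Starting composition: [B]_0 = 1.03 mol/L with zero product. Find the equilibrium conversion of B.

X = 0.184

Let X = conversion of B; extent ξ = 1.03·X mol/L.
Concentrations: [B] = 1.03 − 1.03X; [A] = 3.09X.
K = [A]^3 / ([B]).
This equals 0.219 at X = 0.184 (the root in 0 < X < 1).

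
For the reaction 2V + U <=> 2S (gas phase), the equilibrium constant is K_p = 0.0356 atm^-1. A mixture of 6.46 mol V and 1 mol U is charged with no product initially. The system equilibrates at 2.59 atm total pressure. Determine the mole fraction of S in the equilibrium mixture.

y_S = 0.079

Basis: 1 mol U initially; let X = conversion of U. Extent ξ = X.
Moles: n_V = 6.46 − 2X; n_U = 1 − X; n_S = 2X.
n_T = Σnᵢ = 7.46 − X.
y_i = n_i/n_T, p_i = y_i·P. K_p = p_S^2 / (p_V^2 p_U).
Equating to 0.0356 atm^-1 and solving on 0 < X < 1: X = 0.283.
Then n_S = 0.566, n_T = 7.18, so y_S = 0.079.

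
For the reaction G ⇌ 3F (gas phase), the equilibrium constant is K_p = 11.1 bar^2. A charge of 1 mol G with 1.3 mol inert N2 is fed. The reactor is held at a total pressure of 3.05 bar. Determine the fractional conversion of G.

X = 0.600

Basis: 1 mol G initially; let X = conversion of G. Extent ξ = X.
Mole table: n_G = 1 − X; n_F = 3X; n_I = 1.3 (inert).
n_T = Σnᵢ = 2.3 + 2X.
With p_i = (n_i/n_T)P, K_p = p_F^3 / (p_G).
Substituting and setting equal to 11.1 bar^2 gives a polynomial in X; the root in (0,1) is X = 0.600.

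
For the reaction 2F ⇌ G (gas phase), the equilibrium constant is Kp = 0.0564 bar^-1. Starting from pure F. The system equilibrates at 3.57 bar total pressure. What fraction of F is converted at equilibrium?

Let X = conversion of F (basis 1 mol F); extent of reaction ξ = 0.5X.
Species balance: n_F = 1 − X; n_G = 0.5X.
Summing: n_T = 1 − 0.5X.
With p_i = (n_i/n_T)P, Kp = p_G / (p_F^2).
Substituting and setting equal to 0.0564 bar^-1 gives a polynomial in X; the root in (0,1) is X = 0.256.

X = 0.256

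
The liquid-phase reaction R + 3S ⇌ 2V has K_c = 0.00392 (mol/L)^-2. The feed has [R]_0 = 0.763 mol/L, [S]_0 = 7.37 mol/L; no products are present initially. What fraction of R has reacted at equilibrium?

Let X = conversion of R; extent ξ = 0.763·X mol/L.
Concentrations: [R] = 0.763 − 0.763X; [S] = 7.37 − 2.29X; [V] = 1.53X.
K_c = [V]^2 / ([R] [S]^3).
Solving K_c = 0.00392 for X ∈ (0,1): X = 0.434.

X = 0.434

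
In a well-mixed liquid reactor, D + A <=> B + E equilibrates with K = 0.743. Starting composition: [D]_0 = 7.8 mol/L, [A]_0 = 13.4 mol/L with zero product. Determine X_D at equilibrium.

X = 0.588

Let X = conversion of D; extent ξ = 7.8·X mol/L.
Concentrations: [D] = 7.8 − 7.8X; [A] = 13.4 − 7.8X; [B] = 7.8X; [E] = 7.8X.
K = [B] [E] / ([D] [A]).
Equating to 0.743: the physical root is X = 0.588.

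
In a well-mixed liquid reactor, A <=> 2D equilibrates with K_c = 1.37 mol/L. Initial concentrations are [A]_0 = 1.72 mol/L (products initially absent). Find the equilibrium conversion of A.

Let X = conversion of A; extent ξ = 1.72·X mol/L.
Concentrations: [A] = 1.72 − 1.72X; [D] = 3.44X.
K_c = [D]^2 / ([A]).
Solving K_c = 1.37 for X ∈ (0,1): X = 0.358.

X = 0.358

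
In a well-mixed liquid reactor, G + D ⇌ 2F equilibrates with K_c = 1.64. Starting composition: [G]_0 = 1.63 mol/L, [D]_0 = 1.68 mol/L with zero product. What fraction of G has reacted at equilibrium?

Let X = conversion of G; extent ξ = 1.63·X mol/L.
Concentrations: [G] = 1.63 − 1.63X; [D] = 1.68 − 1.63X; [F] = 3.26X.
K_c = [F]^2 / ([G] [D]).
This equals 1.64 at X = 0.396 (the root in 0 < X < 1).

X = 0.396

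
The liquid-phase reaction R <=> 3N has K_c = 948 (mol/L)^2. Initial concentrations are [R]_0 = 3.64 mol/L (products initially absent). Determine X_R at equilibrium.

Let X = conversion of R; extent ξ = 3.64·X mol/L.
Concentrations: [R] = 3.64 − 3.64X; [N] = 10.9X.
K_c = [N]^3 / ([R]).
Solving K_c = 948 for X ∈ (0,1): X = 0.804.

X = 0.804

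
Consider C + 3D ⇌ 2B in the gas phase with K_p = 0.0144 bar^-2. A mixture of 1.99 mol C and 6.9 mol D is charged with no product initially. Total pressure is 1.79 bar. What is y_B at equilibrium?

y_B = 0.061

Basis: 1.99 mol C initially; let X = conversion of C. Extent ξ = 1.99X.
Moles: n_C = 1.99 − 1.99X; n_D = 6.9 − 5.97X; n_B = 3.98X.
Total moles n_T = 8.89 − 3.98X.
With p_i = (n_i/n_T)P, K_p = p_B^2 / (p_C p_D^3).
Substituting and setting equal to 0.0144 bar^-2 gives a polynomial in X; the root in (0,1) is X = 0.129.
Then n_B = 0.513, n_T = 8.38, so y_B = 0.061.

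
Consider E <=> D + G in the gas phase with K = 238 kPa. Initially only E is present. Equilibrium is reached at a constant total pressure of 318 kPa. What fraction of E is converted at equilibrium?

X = 0.654

Basis: 1 mol E initially; let X = conversion of E. Extent ξ = X.
At extent ξ: n_E = 1 − X; n_D = X; n_G = X.
Total moles n_T = 1 + X.
With p_i = (n_i/n_T)P, K = p_D p_G / (p_E).
This yields a degree-2 equation in X; solving on (0,1), X = 0.654.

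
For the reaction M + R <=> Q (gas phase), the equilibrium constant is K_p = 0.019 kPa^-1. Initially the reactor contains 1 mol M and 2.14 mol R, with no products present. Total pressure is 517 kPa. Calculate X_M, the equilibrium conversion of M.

X = 0.847

Basis: 1 mol M initially; let X = conversion of M. Extent ξ = X.
At extent ξ: n_M = 1 − X; n_R = 2.14 − X; n_Q = X.
Summing: n_T = 3.14 − X.
y_i = n_i/n_T, p_i = y_i·P. K_p = p_Q / (p_M p_R).
Equating to 0.019 kPa^-1 and solving on 0 < X < 1: X = 0.847.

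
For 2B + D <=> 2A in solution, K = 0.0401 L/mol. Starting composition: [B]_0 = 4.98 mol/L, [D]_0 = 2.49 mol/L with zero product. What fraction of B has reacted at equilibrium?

Let X = conversion of B; extent ξ = 4.98X/2 mol/L.
Concentrations: [B] = 4.98 − 4.98X; [D] = 2.49 − 2.49X; [A] = 4.98X.
K = [A]^2 / ([B]^2 [D]).
This equals 0.0401 at X = 0.218 (the root in 0 < X < 1).

X = 0.218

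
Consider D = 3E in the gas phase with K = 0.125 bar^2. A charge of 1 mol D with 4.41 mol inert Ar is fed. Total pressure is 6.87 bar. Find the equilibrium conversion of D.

Take 1 mol D as basis and let X be its fractional conversion, so ξ = X.
At extent ξ: n_D = 1 − X; n_E = 3X; n_I = 4.41 (inert).
Summing: n_T = 5.41 + 2X.
Mole fractions y_i = n_i/n_T; K = p_E^3 / (p_D) with p_i = y_i·P.
Substituting and setting equal to 0.125 bar^2 gives a polynomial in X; the root in (0,1) is X = 0.140.

X = 0.140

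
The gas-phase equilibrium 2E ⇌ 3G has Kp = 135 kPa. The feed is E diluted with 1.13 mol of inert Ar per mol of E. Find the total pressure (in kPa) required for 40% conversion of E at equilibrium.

P = 524 kPa

Let X = conversion of E (basis 1 mol E); extent of reaction ξ = 0.5X.
Species balance: n_E = 1 − X; n_G = 1.5X; n_I = 1.13 (inert).
n_T = Σnᵢ = 2.13 + 0.5X.
Kp = p_G^3 / (p_E^2) with p_i = (n_i/n_T)·P.
At X = 0.4: the mole-fraction product g(X) = Π y_i^ν_i = 0.2575. Since Kp = g(X)·P^{1}, P = (Kp/g)^(1/1) = (135/0.2575)^(1/1) = 524 kPa.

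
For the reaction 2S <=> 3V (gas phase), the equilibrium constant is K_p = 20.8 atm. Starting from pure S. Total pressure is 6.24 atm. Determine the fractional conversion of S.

Take 1 mol S as basis and let X be its fractional conversion, so ξ = 0.5X.
Mole table: n_S = 1 − X; n_V = 1.5X.
Total moles n_T = 1 + 0.5X.
y_i = n_i/n_T, p_i = y_i·P. K_p = p_V^3 / (p_S^2).
Setting this equal to 20.8 atm and taking the physical root (0 < X < 1) gives X = 0.595.

X = 0.595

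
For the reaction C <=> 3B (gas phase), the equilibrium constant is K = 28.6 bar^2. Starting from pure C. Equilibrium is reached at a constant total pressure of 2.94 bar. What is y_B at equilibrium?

Let X = conversion of C (basis 1 mol C); extent of reaction ξ = X.
At extent ξ: n_C = 1 − X; n_B = 3X.
Total moles n_T = 1 + 2X.
Mole fractions y_i = n_i/n_T; K = p_B^3 / (p_C) with p_i = y_i·P.
This yields a degree-3 equation in X; solving on (0,1), X = 0.617.
Then n_B = 1.85, n_T = 2.23, so y_B = 0.828.

y_B = 0.828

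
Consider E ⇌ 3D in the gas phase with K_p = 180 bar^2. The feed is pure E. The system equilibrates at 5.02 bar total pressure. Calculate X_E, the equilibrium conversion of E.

X = 0.747

Take 1 mol E as basis and let X be its fractional conversion, so ξ = X.
Species balance: n_E = 1 − X; n_D = 3X.
Total moles n_T = 1 + 2X.
With p_i = (n_i/n_T)P, K_p = p_D^3 / (p_E).
This yields a degree-3 equation in X; solving on (0,1), X = 0.747.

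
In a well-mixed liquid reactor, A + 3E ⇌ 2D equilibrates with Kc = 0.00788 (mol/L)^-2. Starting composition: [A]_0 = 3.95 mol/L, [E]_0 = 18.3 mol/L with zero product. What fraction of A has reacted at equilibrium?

X = 0.572

Let X = conversion of A; extent ξ = 3.95·X mol/L.
Concentrations: [A] = 3.95 − 3.95X; [E] = 18.3 − 11.9X; [D] = 7.9X.
Kc = [D]^2 / ([A] [E]^3).
Solving Kc = 0.00788 for X ∈ (0,1): X = 0.572.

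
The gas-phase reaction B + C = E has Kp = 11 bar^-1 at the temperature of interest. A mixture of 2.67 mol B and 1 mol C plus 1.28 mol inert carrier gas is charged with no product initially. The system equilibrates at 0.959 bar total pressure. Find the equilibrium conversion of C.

Basis: 1 mol C initially; let X = conversion of C. Extent ξ = X.
Species balance: n_B = 2.67 − X; n_C = 1 − X; n_E = X; n_I = 1.28 (inert).
n_T = Σnᵢ = 4.95 − X.
y_i = n_i/n_T, p_i = y_i·P. Kp = p_E / (p_B p_C).
Substituting and setting equal to 11 bar^-1 gives a polynomial in X; the root in (0,1) is X = 0.825.

X = 0.825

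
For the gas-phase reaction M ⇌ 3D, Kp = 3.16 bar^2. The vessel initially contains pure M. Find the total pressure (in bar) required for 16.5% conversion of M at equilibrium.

P = 6.2 bar

Take 1 mol M as basis and let X be its fractional conversion, so ξ = X.
Mole table: n_M = 1 − X; n_D = 3X.
Total moles n_T = 1 + 2X.
Kp = p_D^3 / (p_M) with p_i = (n_i/n_T)·P.
At X = 0.165: the mole-fraction product g(X) = Π y_i^ν_i = 0.08212. Since Kp = g(X)·P^{2}, P = (Kp/g)^(1/2) = (3.16/0.08212)^(1/2) = 6.2 bar.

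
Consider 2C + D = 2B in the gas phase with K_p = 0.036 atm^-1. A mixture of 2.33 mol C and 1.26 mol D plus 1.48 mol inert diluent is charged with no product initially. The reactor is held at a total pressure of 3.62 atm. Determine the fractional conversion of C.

X = 0.146

Let X = conversion of C (basis 2.33 mol C); extent of reaction ξ = 1.17X.
Mole table: n_C = 2.33 − 2.33X; n_D = 1.26 − 1.17X; n_B = 2.33X; n_I = 1.48 (inert).
Total moles n_T = 5.07 − 1.17X.
Mole fractions y_i = n_i/n_T; K_p = p_B^2 / (p_C^2 p_D) with p_i = y_i·P.
Setting this equal to 0.036 atm^-1 and taking the physical root (0 < X < 1) gives X = 0.146.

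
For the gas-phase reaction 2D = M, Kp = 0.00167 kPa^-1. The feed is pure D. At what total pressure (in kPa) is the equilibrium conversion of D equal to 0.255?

Basis: 1 mol D initially; let X = conversion of D. Extent ξ = 0.5X.
At extent ξ: n_D = 1 − X; n_M = 0.5X.
n_T = Σnᵢ = 1 − 0.5X.
Kp = p_M / (p_D^2) with p_i = (n_i/n_T)·P.
At X = 0.255: the mole-fraction product g(X) = Π y_i^ν_i = 0.2004. Since Kp = g(X)·P^{-1}, P = (g/Kp)^(1/1) = (0.2004/0.00167)^(1/1) = 120 kPa.

P = 120 kPa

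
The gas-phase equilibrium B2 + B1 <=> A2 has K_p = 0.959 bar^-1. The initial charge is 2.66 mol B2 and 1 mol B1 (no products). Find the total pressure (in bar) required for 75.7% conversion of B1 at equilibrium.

Take 1 mol B1 as basis and let X be its fractional conversion, so ξ = X.
Species balance: n_B2 = 2.66 − X; n_B1 = 1 − X; n_A2 = X.
Total moles n_T = 3.66 − X.
K_p = p_A2 / (p_B2 p_B1) with p_i = (n_i/n_T)·P.
At X = 0.757: the mole-fraction product g(X) = Π y_i^ν_i = 4.752. Since K_p = g(X)·P^{-1}, P = (g/K_p)^(1/1) = (4.752/0.959)^(1/1) = 4.96 bar.

P = 4.96 bar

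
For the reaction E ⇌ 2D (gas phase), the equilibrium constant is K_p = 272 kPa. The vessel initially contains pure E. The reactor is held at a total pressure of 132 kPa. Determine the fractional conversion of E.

X = 0.583

Basis: 1 mol E initially; let X = conversion of E. Extent ξ = X.
Species balance: n_E = 1 − X; n_D = 2X.
n_T = Σnᵢ = 1 + X.
y_i = n_i/n_T, p_i = y_i·P. K_p = p_D^2 / (p_E).
Substituting and setting equal to 272 kPa gives a polynomial in X; the root in (0,1) is X = 0.583.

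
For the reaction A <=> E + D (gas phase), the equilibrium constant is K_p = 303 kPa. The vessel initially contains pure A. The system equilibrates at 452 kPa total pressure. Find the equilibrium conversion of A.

Basis: 1 mol A initially; let X = conversion of A. Extent ξ = X.
Mole table: n_A = 1 − X; n_E = X; n_D = X.
n_T = Σnᵢ = 1 + X.
Mole fractions y_i = n_i/n_T; K_p = p_E p_D / (p_A) with p_i = y_i·P.
Setting this equal to 303 kPa and taking the physical root (0 < X < 1) gives X = 0.634.

X = 0.634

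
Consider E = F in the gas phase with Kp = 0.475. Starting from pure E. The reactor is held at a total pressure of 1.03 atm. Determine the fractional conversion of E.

Basis: 1 mol E initially; let X = conversion of E. Extent ξ = X.
Moles: n_E = 1 − X; n_F = X.
Total moles n_T = 1 (Δν = 0, constant).
With p_i = (n_i/n_T)P, Kp = p_F / (p_E).
Equating to 0.475 and solving on 0 < X < 1: X = 0.322.

X = 0.322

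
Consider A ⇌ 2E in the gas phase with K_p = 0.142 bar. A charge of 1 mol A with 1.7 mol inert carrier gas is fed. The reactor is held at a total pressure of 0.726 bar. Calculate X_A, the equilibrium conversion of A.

X = 0.317

Let X = conversion of A (basis 1 mol A); extent of reaction ξ = X.
At extent ξ: n_A = 1 − X; n_E = 2X; n_I = 1.7 (inert).
n_T = Σnᵢ = 2.7 + X.
Mole fractions y_i = n_i/n_T; K_p = p_E^2 / (p_A) with p_i = y_i·P.
Equating to 0.142 bar and solving on 0 < X < 1: X = 0.317.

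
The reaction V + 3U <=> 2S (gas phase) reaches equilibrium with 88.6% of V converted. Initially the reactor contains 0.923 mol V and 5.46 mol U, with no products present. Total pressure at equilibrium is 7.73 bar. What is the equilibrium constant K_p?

K_p = 0.353 bar^-2

Let X = conversion of V (basis 0.923 mol V); extent of reaction ξ = 0.923X.
Species balance: n_V = 0.923 − 0.923X; n_U = 5.46 − 2.77X; n_S = 1.85X.
Summing: n_T = 6.38 − 1.85X.
At X = 0.886: n_V = 0.105, n_U = 3.01, n_S = 1.64, n_T = 4.75.
p_i = (n_i/n_T)·P. K_p = p_S^2 / (p_V p_U^3) = 0.353 bar^-2.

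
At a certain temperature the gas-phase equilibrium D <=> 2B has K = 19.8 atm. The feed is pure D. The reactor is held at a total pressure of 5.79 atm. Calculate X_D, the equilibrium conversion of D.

X = 0.679

Basis: 1 mol D initially; let X = conversion of D. Extent ξ = X.
Species balance: n_D = 1 − X; n_B = 2X.
n_T = Σnᵢ = 1 + X.
With p_i = (n_i/n_T)P, K = p_B^2 / (p_D).
Setting this equal to 19.8 atm and taking the physical root (0 < X < 1) gives X = 0.679.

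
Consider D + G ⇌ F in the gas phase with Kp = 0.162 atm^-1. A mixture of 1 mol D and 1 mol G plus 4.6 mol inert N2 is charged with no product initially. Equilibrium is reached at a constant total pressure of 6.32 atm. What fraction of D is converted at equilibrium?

X = 0.122

Let X = conversion of D (basis 1 mol D); extent of reaction ξ = X.
Mole table: n_D = 1 − X; n_G = 1 − X; n_F = X; n_I = 4.6 (inert).
n_T = Σnᵢ = 6.6 − X.
Mole fractions y_i = n_i/n_T; Kp = p_F / (p_D p_G) with p_i = y_i·P.
Setting this equal to 0.162 atm^-1 and taking the physical root (0 < X < 1) gives X = 0.122.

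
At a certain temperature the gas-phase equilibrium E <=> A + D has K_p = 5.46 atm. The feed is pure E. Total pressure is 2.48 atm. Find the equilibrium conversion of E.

X = 0.829

Basis: 1 mol E initially; let X = conversion of E. Extent ξ = X.
Mole table: n_E = 1 − X; n_A = X; n_D = X.
Summing: n_T = 1 + X.
Mole fractions y_i = n_i/n_T; K_p = p_A p_D / (p_E) with p_i = y_i·P.
Equating to 5.46 atm and solving on 0 < X < 1: X = 0.829.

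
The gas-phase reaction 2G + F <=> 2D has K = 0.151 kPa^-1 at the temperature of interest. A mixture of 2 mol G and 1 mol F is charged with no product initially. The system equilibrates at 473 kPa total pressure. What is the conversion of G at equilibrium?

Basis: 2 mol G initially; let X = conversion of G. Extent ξ = X.
Mole table: n_G = 2 − 2X; n_F = 1 − X; n_D = 2X.
Summing: n_T = 3 − X.
With p_i = (n_i/n_T)P, K = p_D^2 / (p_G^2 p_F).
Setting this equal to 0.151 kPa^-1 and taking the physical root (0 < X < 1) gives X = 0.741.

X = 0.741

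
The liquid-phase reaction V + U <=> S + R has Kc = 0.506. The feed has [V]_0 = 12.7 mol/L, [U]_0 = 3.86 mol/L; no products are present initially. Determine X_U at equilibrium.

Let X = conversion of U; extent ξ = 3.86·X mol/L.
Concentrations: [V] = 12.7 − 3.86X; [U] = 3.86 − 3.86X; [S] = 3.86X; [R] = 3.86X.
Kc = [S] [R] / ([V] [U]).
Setting equal to 0.506 and solving for X on (0,1) gives X = 0.666.

X = 0.666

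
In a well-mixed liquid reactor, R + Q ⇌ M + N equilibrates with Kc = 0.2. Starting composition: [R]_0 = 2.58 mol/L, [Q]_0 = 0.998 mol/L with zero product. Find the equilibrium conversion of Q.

X = 0.472

Let X = conversion of Q; extent ξ = 0.998·X mol/L.
Concentrations: [R] = 2.58 − 0.998X; [Q] = 0.998 − 0.998X; [M] = 0.998X; [N] = 0.998X.
Kc = [M] [N] / ([R] [Q]).
Solving Kc = 0.2 for X ∈ (0,1): X = 0.472.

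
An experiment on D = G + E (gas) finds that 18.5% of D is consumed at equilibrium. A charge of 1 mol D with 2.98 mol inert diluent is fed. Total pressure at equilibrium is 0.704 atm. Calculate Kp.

Let X = conversion of D (basis 1 mol D); extent of reaction ξ = X.
Mole table: n_D = 1 − X; n_G = X; n_E = X; n_I = 2.98 (inert).
n_T = Σnᵢ = 3.98 + X.
At X = 0.185: n_D = 0.815, n_G = 0.185, n_E = 0.185, n_T = 4.17.
p_i = (n_i/n_T)·P. Kp = p_G p_E / (p_D) = 0.0071 atm.

Kp = 0.0071 atm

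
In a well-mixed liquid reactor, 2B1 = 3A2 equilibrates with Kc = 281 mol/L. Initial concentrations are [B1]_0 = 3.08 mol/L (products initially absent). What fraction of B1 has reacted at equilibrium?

X = 0.849

Let X = conversion of B1; extent ξ = 3.08X/2 mol/L.
Concentrations: [B1] = 3.08 − 3.08X; [A2] = 4.62X.
Kc = [A2]^3 / ([B1]^2).
This equals 281 at X = 0.849 (the root in 0 < X < 1).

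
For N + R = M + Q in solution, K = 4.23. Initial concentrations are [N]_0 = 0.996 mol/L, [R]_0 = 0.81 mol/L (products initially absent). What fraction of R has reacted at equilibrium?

X = 0.738

Let X = conversion of R; extent ξ = 0.81·X mol/L.
Concentrations: [N] = 0.996 − 0.81X; [R] = 0.81 − 0.81X; [M] = 0.81X; [Q] = 0.81X.
K = [M] [Q] / ([N] [R]).
Equating to 4.23: the physical root is X = 0.738.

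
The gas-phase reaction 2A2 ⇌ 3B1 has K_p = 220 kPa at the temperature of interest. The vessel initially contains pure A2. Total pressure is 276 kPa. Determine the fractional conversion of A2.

Basis: 1 mol A2 initially; let X = conversion of A2. Extent ξ = 0.5X.
Moles: n_A2 = 1 − X; n_B1 = 1.5X.
Summing: n_T = 1 + 0.5X.
With p_i = (n_i/n_T)P, K_p = p_B1^3 / (p_A2^2).
Equating to 220 kPa and solving on 0 < X < 1: X = 0.446.

X = 0.446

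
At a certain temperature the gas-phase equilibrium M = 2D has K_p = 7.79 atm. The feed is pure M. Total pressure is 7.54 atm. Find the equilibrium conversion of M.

X = 0.453

Take 1 mol M as basis and let X be its fractional conversion, so ξ = X.
Mole table: n_M = 1 − X; n_D = 2X.
Summing: n_T = 1 + X.
y_i = n_i/n_T, p_i = y_i·P. K_p = p_D^2 / (p_M).
Equating to 7.79 atm and solving on 0 < X < 1: X = 0.453.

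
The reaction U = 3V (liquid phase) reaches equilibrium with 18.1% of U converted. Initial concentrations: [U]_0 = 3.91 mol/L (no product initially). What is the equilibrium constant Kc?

Kc = 2.99 (mol/L)^2

Let X = conversion of U.
Concentrations: [U] = 3.91 − 3.91X; [V] = 11.7X.
At X = 0.181: [U] = 3.2, [V] = 2.12.
Kc = [V]^3 / ([U]) = 2.99 (mol/L)^2.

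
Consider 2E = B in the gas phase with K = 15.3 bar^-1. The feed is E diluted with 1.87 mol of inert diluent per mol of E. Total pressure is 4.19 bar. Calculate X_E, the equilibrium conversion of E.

Basis: 1 mol E initially; let X = conversion of E. Extent ξ = 0.5X.
At extent ξ: n_E = 1 − X; n_B = 0.5X; n_I = 1.87 (inert).
Total moles n_T = 2.87 − 0.5X.
With p_i = (n_i/n_T)P, K = p_B / (p_E^2).
Equating to 15.3 bar^-1 and solving on 0 < X < 1: X = 0.871.

X = 0.871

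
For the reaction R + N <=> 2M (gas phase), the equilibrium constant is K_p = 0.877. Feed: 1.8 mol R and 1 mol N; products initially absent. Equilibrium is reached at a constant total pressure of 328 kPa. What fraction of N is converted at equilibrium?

Take 1 mol N as basis and let X be its fractional conversion, so ξ = X.
Moles: n_R = 1.8 − X; n_N = 1 − X; n_M = 2X.
Total moles n_T = 2.8 (Δν = 0, constant).
Mole fractions y_i = n_i/n_T; K_p = p_M^2 / (p_R p_N) with p_i = y_i·P.
Equating to 0.877 and solving on 0 < X < 1: X = 0.419.

X = 0.419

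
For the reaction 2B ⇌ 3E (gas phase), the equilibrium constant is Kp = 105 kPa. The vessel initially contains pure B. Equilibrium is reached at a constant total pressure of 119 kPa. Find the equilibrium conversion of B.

Let X = conversion of B (basis 1 mol B); extent of reaction ξ = 0.5X.
Mole table: n_B = 1 − X; n_E = 1.5X.
Summing: n_T = 1 + 0.5X.
y_i = n_i/n_T, p_i = y_i·P. Kp = p_E^3 / (p_B^2).
Substituting and setting equal to 105 kPa gives a polynomial in X; the root in (0,1) is X = 0.456.

X = 0.456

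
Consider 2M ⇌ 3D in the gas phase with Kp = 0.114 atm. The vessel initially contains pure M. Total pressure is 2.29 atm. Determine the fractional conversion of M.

X = 0.216

Take 1 mol M as basis and let X be its fractional conversion, so ξ = 0.5X.
Species balance: n_M = 1 − X; n_D = 1.5X.
Total moles n_T = 1 + 0.5X.
y_i = n_i/n_T, p_i = y_i·P. Kp = p_D^3 / (p_M^2).
Setting this equal to 0.114 atm and taking the physical root (0 < X < 1) gives X = 0.216.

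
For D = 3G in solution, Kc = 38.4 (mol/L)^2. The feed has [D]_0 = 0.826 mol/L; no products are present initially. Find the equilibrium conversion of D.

X = 0.776

Let X = conversion of D; extent ξ = 0.826·X mol/L.
Concentrations: [D] = 0.826 − 0.826X; [G] = 2.48X.
Kc = [G]^3 / ([D]).
This equals 38.4 at X = 0.776 (the root in 0 < X < 1).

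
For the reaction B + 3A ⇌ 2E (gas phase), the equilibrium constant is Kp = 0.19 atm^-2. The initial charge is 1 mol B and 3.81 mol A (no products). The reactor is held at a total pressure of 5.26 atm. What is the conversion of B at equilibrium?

Let X = conversion of B (basis 1 mol B); extent of reaction ξ = X.
Mole table: n_B = 1 − X; n_A = 3.81 − 3X; n_E = 2X.
Total moles n_T = 4.81 − 2X.
Mole fractions y_i = n_i/n_T; Kp = p_E^2 / (p_B p_A^3) with p_i = y_i·P.
Equating to 0.19 atm^-2 and solving on 0 < X < 1: X = 0.590.

X = 0.590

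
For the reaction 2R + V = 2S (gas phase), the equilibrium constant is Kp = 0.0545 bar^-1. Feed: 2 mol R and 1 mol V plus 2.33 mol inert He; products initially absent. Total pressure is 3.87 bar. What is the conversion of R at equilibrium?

X = 0.156

Take 2 mol R as basis and let X be its fractional conversion, so ξ = X.
Mole table: n_R = 2 − 2X; n_V = 1 − X; n_S = 2X; n_I = 2.33 (inert).
n_T = Σnᵢ = 5.33 − X.
With p_i = (n_i/n_T)P, Kp = p_S^2 / (p_R^2 p_V).
Setting this equal to 0.0545 bar^-1 and taking the physical root (0 < X < 1) gives X = 0.156.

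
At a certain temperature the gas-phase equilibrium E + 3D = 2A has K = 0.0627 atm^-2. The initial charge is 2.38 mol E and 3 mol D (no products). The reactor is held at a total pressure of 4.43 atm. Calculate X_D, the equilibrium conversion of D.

Let X = conversion of D (basis 3 mol D); extent of reaction ξ = X.
Species balance: n_E = 2.38 − X; n_D = 3 − 3X; n_A = 2X.
Summing: n_T = 5.38 − 2X.
y_i = n_i/n_T, p_i = y_i·P. K = p_A^2 / (p_E p_D^3).
Setting this equal to 0.0627 atm^-2 and taking the physical root (0 < X < 1) gives X = 0.406.

X = 0.406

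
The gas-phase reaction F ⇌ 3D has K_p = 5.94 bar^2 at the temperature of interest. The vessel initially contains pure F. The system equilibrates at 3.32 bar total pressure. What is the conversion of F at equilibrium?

Take 1 mol F as basis and let X be its fractional conversion, so ξ = X.
Mole table: n_F = 1 − X; n_D = 3X.
Summing: n_T = 1 + 2X.
y_i = n_i/n_T, p_i = y_i·P. K_p = p_D^3 / (p_F).
Equating to 5.94 bar^2 and solving on 0 < X < 1: X = 0.333.

X = 0.333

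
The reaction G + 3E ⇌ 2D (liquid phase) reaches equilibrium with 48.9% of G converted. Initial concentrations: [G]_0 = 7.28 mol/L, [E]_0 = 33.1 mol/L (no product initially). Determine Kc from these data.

Kc = 0.00121 (mol/L)^-2

Let X = conversion of G.
Concentrations: [G] = 7.28 − 7.28X; [E] = 33.1 − 21.8X; [D] = 14.6X.
At X = 0.489: [G] = 3.72, [E] = 22.4, [D] = 7.12.
Kc = [D]^2 / ([G] [E]^3) = 0.00121 (mol/L)^-2.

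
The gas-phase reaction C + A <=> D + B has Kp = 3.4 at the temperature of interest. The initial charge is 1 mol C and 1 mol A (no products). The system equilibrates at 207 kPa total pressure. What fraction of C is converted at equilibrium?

Let X = conversion of C (basis 1 mol C); extent of reaction ξ = X.
Mole table: n_C = 1 − X; n_A = 1 − X; n_D = X; n_B = X.
Since Δν = 0, n_T = 2 throughout.
With p_i = (n_i/n_T)P, Kp = p_D p_B / (p_C p_A).
Setting this equal to 3.4 and taking the physical root (0 < X < 1) gives X = 0.648.

X = 0.648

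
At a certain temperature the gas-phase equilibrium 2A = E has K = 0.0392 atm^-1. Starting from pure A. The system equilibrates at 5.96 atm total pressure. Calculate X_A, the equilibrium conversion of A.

Let X = conversion of A (basis 1 mol A); extent of reaction ξ = 0.5X.
Mole table: n_A = 1 − X; n_E = 0.5X.
n_T = Σnᵢ = 1 − 0.5X.
With p_i = (n_i/n_T)P, K = p_E / (p_A^2).
Equating to 0.0392 atm^-1 and solving on 0 < X < 1: X = 0.281.

X = 0.281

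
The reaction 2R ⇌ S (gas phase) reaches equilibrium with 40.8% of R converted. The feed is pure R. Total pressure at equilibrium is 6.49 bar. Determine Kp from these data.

Basis: 1 mol R initially; let X = conversion of R. Extent ξ = 0.5X.
Species balance: n_R = 1 − X; n_S = 0.5X.
Total moles n_T = 1 − 0.5X.
At X = 0.408: n_R = 0.592, n_S = 0.204, n_T = 0.796.
p_i = (n_i/n_T)·P. Kp = p_S / (p_R^2) = 0.0714 bar^-1.

Kp = 0.0714 bar^-1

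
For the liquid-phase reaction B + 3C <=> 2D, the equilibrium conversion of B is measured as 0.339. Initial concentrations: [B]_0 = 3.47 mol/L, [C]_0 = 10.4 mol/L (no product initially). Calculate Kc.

Let X = conversion of B.
Concentrations: [B] = 3.47 − 3.47X; [C] = 10.4 − 10.4X; [D] = 6.94X.
At X = 0.339: [B] = 2.29, [C] = 6.87, [D] = 2.35.
Kc = [D]^2 / ([B] [C]^3) = 0.00744 (mol/L)^-2.

Kc = 0.00744 (mol/L)^-2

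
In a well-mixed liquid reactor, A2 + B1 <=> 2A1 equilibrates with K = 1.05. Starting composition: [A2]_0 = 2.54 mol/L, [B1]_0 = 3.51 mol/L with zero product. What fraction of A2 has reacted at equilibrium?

Let X = conversion of A2; extent ξ = 2.54·X mol/L.
Concentrations: [A2] = 2.54 − 2.54X; [B1] = 3.51 − 2.54X; [A1] = 5.08X.
K = [A1]^2 / ([A2] [B1]).
Setting equal to 1.05 and solving for X on (0,1) gives X = 0.396.

X = 0.396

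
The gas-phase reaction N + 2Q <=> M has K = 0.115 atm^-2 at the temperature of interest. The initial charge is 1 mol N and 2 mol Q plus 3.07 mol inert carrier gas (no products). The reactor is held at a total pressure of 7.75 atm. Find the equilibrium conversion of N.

X = 0.308

Basis: 1 mol N initially; let X = conversion of N. Extent ξ = X.
Mole table: n_N = 1 − X; n_Q = 2 − 2X; n_M = X; n_I = 3.07 (inert).
Total moles n_T = 6.07 − 2X.
y_i = n_i/n_T, p_i = y_i·P. K = p_M / (p_N p_Q^2).
Substituting and setting equal to 0.115 atm^-2 gives a polynomial in X; the root in (0,1) is X = 0.308.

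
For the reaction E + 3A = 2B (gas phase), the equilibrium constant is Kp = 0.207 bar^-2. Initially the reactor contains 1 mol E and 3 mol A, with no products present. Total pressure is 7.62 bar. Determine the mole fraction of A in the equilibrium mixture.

Basis: 1 mol E initially; let X = conversion of E. Extent ξ = X.
At extent ξ: n_E = 1 − X; n_A = 3 − 3X; n_B = 2X.
n_T = Σnᵢ = 4 − 2X.
Mole fractions y_i = n_i/n_T; Kp = p_B^2 / (p_E p_A^3) with p_i = y_i·P.
This yields a degree-4 equation in X; solving on (0,1), X = 0.574.
Then n_A = 1.28, n_T = 2.85, so y_A = 0.448.

y_A = 0.448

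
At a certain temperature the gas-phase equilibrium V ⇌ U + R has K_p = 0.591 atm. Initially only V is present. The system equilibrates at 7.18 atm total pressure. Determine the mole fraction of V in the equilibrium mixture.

y_V = 0.568

Let X = conversion of V (basis 1 mol V); extent of reaction ξ = X.
At extent ξ: n_V = 1 − X; n_U = X; n_R = X.
Summing: n_T = 1 + X.
y_i = n_i/n_T, p_i = y_i·P. K_p = p_U p_R / (p_V).
Setting this equal to 0.591 atm and taking the physical root (0 < X < 1) gives X = 0.276.
Then n_V = 0.724, n_T = 1.28, so y_V = 0.568.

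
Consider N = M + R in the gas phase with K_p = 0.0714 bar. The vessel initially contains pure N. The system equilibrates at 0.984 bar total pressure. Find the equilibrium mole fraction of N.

Let X = conversion of N (basis 1 mol N); extent of reaction ξ = X.
Moles: n_N = 1 − X; n_M = X; n_R = X.
Total moles n_T = 1 + X.
y_i = n_i/n_T, p_i = y_i·P. K_p = p_M p_R / (p_N).
Setting this equal to 0.0714 bar and taking the physical root (0 < X < 1) gives X = 0.260.
Then n_N = 0.74, n_T = 1.26, so y_N = 0.587.

y_N = 0.587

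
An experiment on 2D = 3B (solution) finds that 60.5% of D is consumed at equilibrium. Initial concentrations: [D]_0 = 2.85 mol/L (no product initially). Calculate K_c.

Let X = conversion of D.
Concentrations: [D] = 2.85 − 2.85X; [B] = 4.28X.
At X = 0.605: [D] = 1.13, [B] = 2.59.
K_c = [B]^3 / ([D]^2) = 13.7 mol/L.

K_c = 13.7 mol/L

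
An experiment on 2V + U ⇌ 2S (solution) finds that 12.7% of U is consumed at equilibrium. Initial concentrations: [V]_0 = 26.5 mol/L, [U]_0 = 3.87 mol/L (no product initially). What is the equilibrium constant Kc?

Kc = 0.000439 L/mol

Let X = conversion of U.
Concentrations: [V] = 26.5 − 7.74X; [U] = 3.87 − 3.87X; [S] = 7.74X.
At X = 0.127: [V] = 25.5, [U] = 3.38, [S] = 0.983.
Kc = [S]^2 / ([V]^2 [U]) = 0.000439 L/mol.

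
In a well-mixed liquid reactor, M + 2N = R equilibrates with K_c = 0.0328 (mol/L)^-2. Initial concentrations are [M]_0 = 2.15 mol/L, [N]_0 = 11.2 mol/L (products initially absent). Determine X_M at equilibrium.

X = 0.690

Let X = conversion of M; extent ξ = 2.15·X mol/L.
Concentrations: [M] = 2.15 − 2.15X; [N] = 11.2 − 4.3X; [R] = 2.15X.
K_c = [R] / ([M] [N]^2).
Equating to 0.0328 (mol/L)^-2: the physical root is X = 0.690.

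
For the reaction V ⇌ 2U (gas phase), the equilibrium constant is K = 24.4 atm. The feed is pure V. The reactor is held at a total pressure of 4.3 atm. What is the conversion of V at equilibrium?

Take 1 mol V as basis and let X be its fractional conversion, so ξ = X.
Moles: n_V = 1 − X; n_U = 2X.
Summing: n_T = 1 + X.
Mole fractions y_i = n_i/n_T; K = p_U^2 / (p_V) with p_i = y_i·P.
Equating to 24.4 atm and solving on 0 < X < 1: X = 0.766.

X = 0.766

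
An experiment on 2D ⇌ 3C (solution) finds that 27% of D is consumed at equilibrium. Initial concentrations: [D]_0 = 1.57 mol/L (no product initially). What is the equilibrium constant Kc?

Kc = 0.196 mol/L

Let X = conversion of D.
Concentrations: [D] = 1.57 − 1.57X; [C] = 2.35X.
At X = 0.27: [D] = 1.15, [C] = 0.636.
Kc = [C]^3 / ([D]^2) = 0.196 mol/L.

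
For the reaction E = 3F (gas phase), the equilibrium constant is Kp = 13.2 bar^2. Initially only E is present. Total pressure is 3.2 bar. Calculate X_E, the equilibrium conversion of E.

Take 1 mol E as basis and let X be its fractional conversion, so ξ = X.
Moles: n_E = 1 − X; n_F = 3X.
Total moles n_T = 1 + 2X.
y_i = n_i/n_T, p_i = y_i·P. Kp = p_F^3 / (p_E).
Substituting and setting equal to 13.2 bar^2 gives a polynomial in X; the root in (0,1) is X = 0.456.

X = 0.456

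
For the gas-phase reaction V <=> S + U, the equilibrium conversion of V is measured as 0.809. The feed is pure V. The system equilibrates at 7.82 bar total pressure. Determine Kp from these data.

Basis: 1 mol V initially; let X = conversion of V. Extent ξ = X.
Species balance: n_V = 1 − X; n_S = X; n_U = X.
Total moles n_T = 1 + X.
At X = 0.809: n_V = 0.191, n_S = 0.809, n_U = 0.809, n_T = 1.81.
p_i = (n_i/n_T)·P. Kp = p_S p_U / (p_V) = 14.8 bar.

Kp = 14.8 bar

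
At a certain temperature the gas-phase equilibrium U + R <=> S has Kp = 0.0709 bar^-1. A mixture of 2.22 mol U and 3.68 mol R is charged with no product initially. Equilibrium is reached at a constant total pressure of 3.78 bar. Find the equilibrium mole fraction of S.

y_S = 0.055

Take 2.22 mol U as basis and let X be its fractional conversion, so ξ = 2.22X.
Species balance: n_U = 2.22 − 2.22X; n_R = 3.68 − 2.22X; n_S = 2.22X.
Summing: n_T = 5.9 − 2.22X.
y_i = n_i/n_T, p_i = y_i·P. Kp = p_S / (p_U p_R).
Equating to 0.0709 bar^-1 and solving on 0 < X < 1: X = 0.139.
Then n_S = 0.309, n_T = 5.59, so y_S = 0.055.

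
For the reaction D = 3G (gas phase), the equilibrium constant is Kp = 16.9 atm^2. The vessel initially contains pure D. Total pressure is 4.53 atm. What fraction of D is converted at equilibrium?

Take 1 mol D as basis and let X be its fractional conversion, so ξ = X.
Species balance: n_D = 1 − X; n_G = 3X.
Total moles n_T = 1 + 2X.
y_i = n_i/n_T, p_i = y_i·P. Kp = p_G^3 / (p_D).
Substituting and setting equal to 16.9 atm^2 gives a polynomial in X; the root in (0,1) is X = 0.389.

X = 0.389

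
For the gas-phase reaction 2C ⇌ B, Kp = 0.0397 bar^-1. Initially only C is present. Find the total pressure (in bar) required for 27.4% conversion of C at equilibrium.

Take 1 mol C as basis and let X be its fractional conversion, so ξ = 0.5X.
Moles: n_C = 1 − X; n_B = 0.5X.
Summing: n_T = 1 − 0.5X.
Kp = p_B / (p_C^2) with p_i = (n_i/n_T)·P.
At X = 0.274: the mole-fraction product g(X) = Π y_i^ν_i = 0.2243. Since Kp = g(X)·P^{-1}, P = (g/Kp)^(1/1) = (0.2243/0.0397)^(1/1) = 5.65 bar.

P = 5.65 bar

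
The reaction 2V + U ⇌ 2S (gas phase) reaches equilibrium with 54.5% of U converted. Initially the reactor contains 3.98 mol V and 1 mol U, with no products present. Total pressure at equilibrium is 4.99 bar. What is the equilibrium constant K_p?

K_p = 0.278 bar^-1

Basis: 1 mol U initially; let X = conversion of U. Extent ξ = X.
Species balance: n_V = 3.98 − 2X; n_U = 1 − X; n_S = 2X.
Summing: n_T = 4.98 − X.
At X = 0.545: n_V = 2.89, n_U = 0.455, n_S = 1.09, n_T = 4.43.
p_i = (n_i/n_T)·P. K_p = p_S^2 / (p_V^2 p_U) = 0.278 bar^-1.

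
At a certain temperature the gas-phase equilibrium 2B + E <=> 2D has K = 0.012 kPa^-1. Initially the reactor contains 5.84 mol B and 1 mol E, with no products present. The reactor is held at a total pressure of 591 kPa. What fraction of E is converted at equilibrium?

X = 0.855

Take 1 mol E as basis and let X be its fractional conversion, so ξ = X.
Moles: n_B = 5.84 − 2X; n_E = 1 − X; n_D = 2X.
Summing: n_T = 6.84 − X.
With p_i = (n_i/n_T)P, K = p_D^2 / (p_B^2 p_E).
This yields a degree-3 equation in X; solving on (0,1), X = 0.855.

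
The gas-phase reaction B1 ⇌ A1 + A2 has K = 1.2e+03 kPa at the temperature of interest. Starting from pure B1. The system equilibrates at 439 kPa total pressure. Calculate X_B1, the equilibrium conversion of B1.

X = 0.856

Let X = conversion of B1 (basis 1 mol B1); extent of reaction ξ = X.
At extent ξ: n_B1 = 1 − X; n_A1 = X; n_A2 = X.
n_T = Σnᵢ = 1 + X.
Mole fractions y_i = n_i/n_T; K = p_A1 p_A2 / (p_B1) with p_i = y_i·P.
Equating to 1.2e+03 kPa and solving on 0 < X < 1: X = 0.856.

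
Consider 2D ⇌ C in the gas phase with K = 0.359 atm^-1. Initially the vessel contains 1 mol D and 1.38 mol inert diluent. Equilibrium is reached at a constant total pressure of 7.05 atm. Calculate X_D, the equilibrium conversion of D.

Let X = conversion of D (basis 1 mol D); extent of reaction ξ = 0.5X.
Species balance: n_D = 1 − X; n_C = 0.5X; n_I = 1.38 (inert).
Summing: n_T = 2.38 − 0.5X.
Mole fractions y_i = n_i/n_T; K = p_C / (p_D^2) with p_i = y_i·P.
Substituting and setting equal to 0.359 atm^-1 gives a polynomial in X; the root in (0,1) is X = 0.530.

X = 0.530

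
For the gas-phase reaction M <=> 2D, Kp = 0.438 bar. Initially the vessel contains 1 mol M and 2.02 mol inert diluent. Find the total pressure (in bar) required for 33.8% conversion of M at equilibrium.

Let X = conversion of M (basis 1 mol M); extent of reaction ξ = X.
Species balance: n_M = 1 − X; n_D = 2X; n_I = 2.02 (inert).
Summing: n_T = 3.02 + X.
Kp = p_D^2 / (p_M) with p_i = (n_i/n_T)·P.
At X = 0.338: the mole-fraction product g(X) = Π y_i^ν_i = 0.2056. Since Kp = g(X)·P^{1}, P = (Kp/g)^(1/1) = (0.438/0.2056)^(1/1) = 2.13 bar.

P = 2.13 bar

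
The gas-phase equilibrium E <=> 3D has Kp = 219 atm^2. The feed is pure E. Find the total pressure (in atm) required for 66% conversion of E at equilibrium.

P = 7.19 atm

Take 1 mol E as basis and let X be its fractional conversion, so ξ = X.
At extent ξ: n_E = 1 − X; n_D = 3X.
Summing: n_T = 1 + 2X.
Kp = p_D^3 / (p_E) with p_i = (n_i/n_T)·P.
At X = 0.66: the mole-fraction product g(X) = Π y_i^ν_i = 4.242. Since Kp = g(X)·P^{2}, P = (Kp/g)^(1/2) = (219/4.242)^(1/2) = 7.19 atm.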